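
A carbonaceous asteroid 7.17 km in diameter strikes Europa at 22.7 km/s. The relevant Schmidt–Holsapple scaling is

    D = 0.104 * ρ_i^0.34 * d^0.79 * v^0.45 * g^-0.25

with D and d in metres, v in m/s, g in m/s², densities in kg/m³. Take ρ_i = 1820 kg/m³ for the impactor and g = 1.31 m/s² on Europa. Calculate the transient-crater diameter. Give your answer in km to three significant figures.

D ≈ 127 km

In SI units: d = 7170 m, v = 22700 m/s.
ρ_i^0.34 = 1820^0.34 = 12.84
d^0.79 = 7170^0.79 = 1111
v^0.45 = 22700^0.45 = 91.25
g^-0.25 = 1.31^-0.25 = 0.9347
D = 0.104 × 12.84 × 1111 × 91.25 × 0.9347 = 1.265 × 10^5 m
   = 126.5 km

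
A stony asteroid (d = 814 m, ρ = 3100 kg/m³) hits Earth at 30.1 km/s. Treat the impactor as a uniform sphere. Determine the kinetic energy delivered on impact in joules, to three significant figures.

v = 30100 m/s.
Mass m = (π/6) ρ d³ = (π/6) × 3100 × (814)³ = 8.755 × 10^11 kg
E = ½ m v² = 0.5 × 8.755 × 10^11 × (30100)² = 3.966 × 10^20 J

E ≈ 3.97 × 10^20 J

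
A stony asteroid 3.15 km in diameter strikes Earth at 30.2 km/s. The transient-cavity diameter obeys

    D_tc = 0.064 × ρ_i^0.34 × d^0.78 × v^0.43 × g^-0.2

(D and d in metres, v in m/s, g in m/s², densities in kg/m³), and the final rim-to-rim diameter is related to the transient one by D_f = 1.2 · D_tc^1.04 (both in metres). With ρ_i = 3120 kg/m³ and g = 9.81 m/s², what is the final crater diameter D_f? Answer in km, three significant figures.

In SI: d = 3150 m, v = 30200 m/s.
ρ_i^0.34 = 3120^0.34 = 15.42
d^0.78 = 3150^0.78 = 535.4
v^0.43 = 30200^0.43 = 84.41
g^-0.2 = 9.81^-0.2 = 0.6334
D_tc = 0.064 × 15.42 × 535.4 × 84.41 × 0.6334 = 28250 m
D_f = 1.2 × (28250)^1.04 = 51079 m
     = 51.08 km

D_f ≈ 51.1 km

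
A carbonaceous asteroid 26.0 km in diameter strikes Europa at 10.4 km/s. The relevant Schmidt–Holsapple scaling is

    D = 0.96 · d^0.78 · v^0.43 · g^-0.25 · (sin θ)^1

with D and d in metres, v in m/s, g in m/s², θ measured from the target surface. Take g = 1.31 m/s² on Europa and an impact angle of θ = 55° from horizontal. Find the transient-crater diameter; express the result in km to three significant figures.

D ≈ 109 km

In SI units: d = 26000 m, v = 10400 m/s.
d^0.78 = 26000^0.78 = 2778
v^0.43 = 10400^0.43 = 53.37
g^-0.25 = 1.31^-0.25 = 0.9347
(sin 55°)^1 = 0.8192^1 = 0.8192
D = 0.96 × 2778 × 53.37 × 0.9347 × 0.8192 = 1.090 × 10^5 m
   = 109.0 km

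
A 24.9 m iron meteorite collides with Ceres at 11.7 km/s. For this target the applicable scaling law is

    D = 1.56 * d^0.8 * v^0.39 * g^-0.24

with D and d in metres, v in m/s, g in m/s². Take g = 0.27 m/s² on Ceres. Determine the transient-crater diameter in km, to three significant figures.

D ≈ 1.08 km

In SI units: v = 11700 m/s.
d^0.8 = 24.9^0.8 = 13.09
v^0.39 = 11700^0.39 = 38.60
g^-0.24 = 0.27^-0.24 = 1.369
D = 1.56 × 13.09 × 38.60 × 1.369 = 1079 m
   = 1.079 km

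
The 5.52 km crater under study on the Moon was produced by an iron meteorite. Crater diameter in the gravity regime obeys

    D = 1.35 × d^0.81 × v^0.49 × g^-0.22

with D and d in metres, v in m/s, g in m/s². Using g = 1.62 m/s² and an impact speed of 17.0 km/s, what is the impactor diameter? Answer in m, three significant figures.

Rearranging for d: d = [D / (1.35 · 17000^0.49 · 1.62^-0.22)]^(1/0.81).
D = 5520 m.
17000^0.49 = 118.3
1.62^-0.22 = 0.8993
Denominator = 1.35 × 118.3 × 0.8993 = 143.6
D / 143.6 = 5520 / 143.6 = 38.44
d = 38.44^(1/0.81) = 38.44^1.2346 = 90.48 m

d ≈ 90.5 m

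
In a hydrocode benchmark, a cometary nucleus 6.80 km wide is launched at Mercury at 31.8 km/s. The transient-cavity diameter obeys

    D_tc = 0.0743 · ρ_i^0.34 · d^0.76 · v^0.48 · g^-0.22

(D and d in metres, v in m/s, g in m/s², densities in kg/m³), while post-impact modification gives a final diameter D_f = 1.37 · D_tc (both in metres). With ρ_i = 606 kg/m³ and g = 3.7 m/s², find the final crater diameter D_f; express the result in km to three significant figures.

D_f ≈ 79.9 km

In SI: d = 6800 m, v = 31800 m/s.
ρ_i^0.34 = 606^0.34 = 8.832
d^0.76 = 6800^0.76 = 817.9
v^0.48 = 31800^0.48 = 144.9
g^-0.22 = 3.7^-0.22 = 0.7499
D_tc = 0.0743 × 8.832 × 817.9 × 144.9 × 0.7499 = 58320 m
D_f = 1.37 × 58320 = 79898 m
     = 79.90 km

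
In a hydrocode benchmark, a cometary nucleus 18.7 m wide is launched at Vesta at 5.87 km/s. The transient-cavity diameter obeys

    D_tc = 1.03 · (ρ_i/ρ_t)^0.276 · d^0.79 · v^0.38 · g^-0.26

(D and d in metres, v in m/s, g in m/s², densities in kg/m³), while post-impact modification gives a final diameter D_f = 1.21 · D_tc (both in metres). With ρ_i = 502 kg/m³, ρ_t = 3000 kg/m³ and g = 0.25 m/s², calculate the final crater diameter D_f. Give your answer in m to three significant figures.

v = 5870 m/s.
(ρ_i/ρ_t)^0.276 = (502/3000)^0.276 = 0.6105
d^0.79 = 18.7^0.79 = 10.11
v^0.38 = 5870^0.38 = 27.04
g^-0.26 = 0.25^-0.26 = 1.434
D_tc = 1.03 × 0.6105 × 10.11 × 27.04 × 1.434 = 246.5 m
D_f = 1.21 × 246.5 = 298.3 m

D_f ≈ 298 m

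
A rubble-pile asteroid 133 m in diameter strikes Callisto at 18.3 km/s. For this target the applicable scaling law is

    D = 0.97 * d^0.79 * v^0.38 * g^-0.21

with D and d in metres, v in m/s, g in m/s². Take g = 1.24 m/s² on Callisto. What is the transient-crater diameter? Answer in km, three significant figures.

D ≈ 1.84 km

In SI units: v = 18300 m/s.
d^0.79 = 133^0.79 = 47.63
v^0.38 = 18300^0.38 = 41.66
g^-0.21 = 1.24^-0.21 = 0.9558
D = 0.97 × 47.63 × 41.66 × 0.9558 = 1840 m
   = 1.840 km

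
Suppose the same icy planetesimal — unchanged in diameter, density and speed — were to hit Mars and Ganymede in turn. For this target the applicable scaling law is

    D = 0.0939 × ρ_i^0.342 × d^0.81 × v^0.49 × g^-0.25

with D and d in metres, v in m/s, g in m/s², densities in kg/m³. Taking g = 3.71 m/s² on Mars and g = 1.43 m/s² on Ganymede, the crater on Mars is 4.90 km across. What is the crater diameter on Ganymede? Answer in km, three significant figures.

D ≈ 6.22 km

All impactor-dependent factors cancel in the ratio, leaving D_Ganymede/D_Mars = (g_Ganymede/g_Mars)^-0.25.
(1.43/3.71)^-0.25 = 0.3854^-0.25 = 1.269
D_Ganymede = 1.269 × 4.90 km = 6.22 km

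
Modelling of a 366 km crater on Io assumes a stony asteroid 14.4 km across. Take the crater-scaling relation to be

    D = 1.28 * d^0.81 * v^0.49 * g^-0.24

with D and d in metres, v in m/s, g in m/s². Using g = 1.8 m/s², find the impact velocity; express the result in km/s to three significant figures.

Rearranging for v: v = [D / (1.28 · 14400^0.81 · 1.8^-0.24)]^(1/0.49).
D = 366000 m.
14400^0.81 = 2335
1.8^-0.24 = 0.8684
Denominator = 1.28 × 2335 × 0.8684 = 2595
D / 2595 = 366000 / 2595 = 141.0
v = 141.0^(1/0.49) = 141.0^2.0408 = 24329 m/s

v ≈ 24.3 km/s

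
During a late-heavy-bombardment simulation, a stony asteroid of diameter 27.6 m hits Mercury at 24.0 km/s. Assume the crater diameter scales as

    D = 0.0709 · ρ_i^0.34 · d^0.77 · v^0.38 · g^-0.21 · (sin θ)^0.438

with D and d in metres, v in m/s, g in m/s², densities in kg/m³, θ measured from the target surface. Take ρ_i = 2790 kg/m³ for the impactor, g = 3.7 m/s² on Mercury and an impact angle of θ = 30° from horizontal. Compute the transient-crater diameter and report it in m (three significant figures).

In SI units: v = 24000 m/s.
ρ_i^0.34 = 2790^0.34 = 14.84
d^0.77 = 27.6^0.77 = 12.87
v^0.38 = 24000^0.38 = 46.18
g^-0.21 = 3.7^-0.21 = 0.7598
(sin 30°)^0.438 = 0.5000^0.438 = 0.7382
D = 0.0709 × 14.84 × 12.87 × 46.18 × 0.7598 × 0.7382 = 350.7 m

D ≈ 351 m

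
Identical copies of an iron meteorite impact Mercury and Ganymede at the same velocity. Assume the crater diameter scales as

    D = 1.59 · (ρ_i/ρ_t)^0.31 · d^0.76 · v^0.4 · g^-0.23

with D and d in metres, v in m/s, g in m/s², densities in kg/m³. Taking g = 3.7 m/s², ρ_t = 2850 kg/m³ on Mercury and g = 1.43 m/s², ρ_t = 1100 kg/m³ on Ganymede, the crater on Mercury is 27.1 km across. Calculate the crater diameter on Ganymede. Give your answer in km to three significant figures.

D ≈ 45.3 km

The impactor-only factors (d, v, ρ_i) cancel in the ratio, leaving D_Ganymede/D_Mercury = (g_Ganymede/g_Mercury)^-0.23 · (ρ_t,Mercury/ρ_t,Ganymede)^0.31.
(1.43/3.7)^-0.23 = 0.3865^-0.23 = 1.244
(2850/1100)^0.31 = 2.591^0.31 = 1.343
Ratio = 1.244 × 1.343 = 1.671
D_Ganymede = 1.671 × 27.1 km = 45.3 km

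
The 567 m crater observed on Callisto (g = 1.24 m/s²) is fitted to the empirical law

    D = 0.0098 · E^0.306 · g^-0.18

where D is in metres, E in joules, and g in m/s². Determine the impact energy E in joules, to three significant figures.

E ≈ 4.15 × 10^15 J

Rearranging: E = [D / (0.0098 · g^-0.18)]^(1/0.306).
g^-0.18 = 1.24^-0.18 = 0.9620
D / (0.0098 × 0.9620) = 567 / (9.428 × 10^-3) = 6.014 × 10^4
E = (6.014 × 10^4)^3.268 = 4.152 × 10^15 J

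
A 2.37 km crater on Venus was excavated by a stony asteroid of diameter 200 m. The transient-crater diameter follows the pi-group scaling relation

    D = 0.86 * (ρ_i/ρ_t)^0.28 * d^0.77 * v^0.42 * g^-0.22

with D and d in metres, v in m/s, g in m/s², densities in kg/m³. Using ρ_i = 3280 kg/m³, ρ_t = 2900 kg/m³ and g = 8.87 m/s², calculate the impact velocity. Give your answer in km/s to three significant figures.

v ≈ 27.1 km/s

Rearranging for v: v = [D / (0.86 · (3280/2900)^0.28 · 200^0.77 · 8.87^-0.22)]^(1/0.42).
D = 2370 m.
(3280/2900)^0.28 = 1.035
200^0.77 = 59.13
8.87^-0.22 = 0.6187
Denominator = 0.86 × 1.035 × 59.13 × 0.6187 = 32.56
D / 32.56 = 2370 / 32.56 = 72.79
v = 72.79^(1/0.42) = 72.79^2.381 = 27139 m/s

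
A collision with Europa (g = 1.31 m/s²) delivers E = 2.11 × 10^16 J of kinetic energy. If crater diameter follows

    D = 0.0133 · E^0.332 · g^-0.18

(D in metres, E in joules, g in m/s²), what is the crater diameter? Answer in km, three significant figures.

E^0.332 = (2.11 × 10^16)^0.332 = 2.628 × 10^5
g^-0.18 = 1.31^-0.18 = 0.9526
D = 0.0133 × 2.628 × 10^5 × 0.9526 = 3330 m
   = 3.330 km

D ≈ 3.33 km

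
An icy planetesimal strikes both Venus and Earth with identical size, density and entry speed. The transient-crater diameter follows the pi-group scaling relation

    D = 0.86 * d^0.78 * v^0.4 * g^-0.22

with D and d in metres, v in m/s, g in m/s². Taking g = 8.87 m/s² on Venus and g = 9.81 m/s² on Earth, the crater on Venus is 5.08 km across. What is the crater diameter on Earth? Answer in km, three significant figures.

D ≈ 4.97 km

All impactor-dependent factors cancel in the ratio, leaving D_Earth/D_Venus = (g_Earth/g_Venus)^-0.22.
(9.81/8.87)^-0.22 = 1.106^-0.22 = 0.9781
D_Earth = 0.9781 × 5.08 km = 4.97 km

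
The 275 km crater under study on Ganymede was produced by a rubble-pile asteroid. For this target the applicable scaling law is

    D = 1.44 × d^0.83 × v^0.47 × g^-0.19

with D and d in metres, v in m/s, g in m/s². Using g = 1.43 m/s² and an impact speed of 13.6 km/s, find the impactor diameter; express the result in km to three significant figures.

d ≈ 11.4 km

Rearranging for d: d = [D / (1.44 · 13600^0.47 · 1.43^-0.19)]^(1/0.83).
D = 275000 m.
13600^0.47 = 87.65
1.43^-0.19 = 0.9343
Denominator = 1.44 × 87.65 × 0.9343 = 117.9
D / 117.9 = 275000 / 117.9 = 2332
d = 2332^(1/0.83) = 2332^1.2048 = 11414 m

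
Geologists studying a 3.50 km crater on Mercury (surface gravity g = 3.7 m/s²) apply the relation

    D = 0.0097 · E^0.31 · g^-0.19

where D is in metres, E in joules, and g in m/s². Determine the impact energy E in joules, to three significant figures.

Rearranging: E = [D / (0.0097 · g^-0.19)]^(1/0.31).
D = 3500 m.
g^-0.19 = 3.7^-0.19 = 0.7799
D / (0.0097 × 0.7799) = 3500 / (7.565 × 10^-3) = 4.627 × 10^5
E = (4.627 × 10^5)^3.2258 = 1.884 × 10^18 J

E ≈ 1.88 × 10^18 J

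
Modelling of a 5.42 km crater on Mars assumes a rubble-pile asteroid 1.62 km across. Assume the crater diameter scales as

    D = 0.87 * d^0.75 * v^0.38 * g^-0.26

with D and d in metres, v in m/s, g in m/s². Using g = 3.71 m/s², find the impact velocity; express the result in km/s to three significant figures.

v ≈ 11.0 km/s

Rearranging for v: v = [D / (0.87 · 1620^0.75 · 3.71^-0.26)]^(1/0.38).
D = 5420 m.
1620^0.75 = 255.4
3.71^-0.26 = 0.7112
Denominator = 0.87 × 255.4 × 0.7112 = 158.0
D / 158.0 = 5420 / 158.0 = 34.30
v = 34.30^(1/0.38) = 34.30^2.6316 = 10972 m/s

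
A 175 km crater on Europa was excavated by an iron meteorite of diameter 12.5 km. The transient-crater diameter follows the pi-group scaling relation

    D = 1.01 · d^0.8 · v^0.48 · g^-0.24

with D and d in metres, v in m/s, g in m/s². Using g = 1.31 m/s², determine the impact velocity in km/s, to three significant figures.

Rearranging for v: v = [D / (1.01 · 12500^0.8 · 1.31^-0.24)]^(1/0.48).
D = 175000 m.
12500^0.8 = 1895
1.31^-0.24 = 0.9372
Denominator = 1.01 × 1895 × 0.9372 = 1794
D / 1794 = 175000 / 1794 = 97.55
v = 97.55^(1/0.48) = 97.55^2.0833 = 13937 m/s

v ≈ 13.9 km/s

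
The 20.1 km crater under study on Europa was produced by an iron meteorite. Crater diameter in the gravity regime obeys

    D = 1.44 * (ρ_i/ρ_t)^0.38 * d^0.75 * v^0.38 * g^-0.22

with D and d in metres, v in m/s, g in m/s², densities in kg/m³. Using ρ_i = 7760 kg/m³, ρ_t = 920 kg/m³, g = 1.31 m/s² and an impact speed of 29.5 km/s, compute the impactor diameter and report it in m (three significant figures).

d ≈ 671 m

Rearranging for d: d = [D / (1.44 · (7760/920)^0.38 · 29500^0.38 · 1.31^-0.22)]^(1/0.75).
D = 20100 m.
(7760/920)^0.38 = 2.249
29500^0.38 = 49.95
1.31^-0.22 = 0.9423
Denominator = 1.44 × 2.249 × 49.95 × 0.9423 = 152.4
D / 152.4 = 20100 / 152.4 = 131.9
d = 131.9^(1/0.75) = 131.9^1.3333 = 671.3 m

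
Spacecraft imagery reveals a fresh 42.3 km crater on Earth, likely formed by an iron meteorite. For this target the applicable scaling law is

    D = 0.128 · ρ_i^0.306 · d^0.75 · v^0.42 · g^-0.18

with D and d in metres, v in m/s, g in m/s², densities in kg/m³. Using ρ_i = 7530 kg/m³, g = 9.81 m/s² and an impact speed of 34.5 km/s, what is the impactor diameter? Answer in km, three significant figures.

Rearranging for d: d = [D / (0.128 · 7530^0.306 · 34500^0.42 · 9.81^-0.18)]^(1/0.75).
D = 42300 m.
7530^0.306 = 15.36
34500^0.42 = 80.52
9.81^-0.18 = 0.6630
Denominator = 0.128 × 15.36 × 80.52 × 0.6630 = 105.0
D / 105.0 = 42300 / 105.0 = 402.9
d = 402.9^(1/0.75) = 402.9^1.3333 = 2975 m

d ≈ 2.98 km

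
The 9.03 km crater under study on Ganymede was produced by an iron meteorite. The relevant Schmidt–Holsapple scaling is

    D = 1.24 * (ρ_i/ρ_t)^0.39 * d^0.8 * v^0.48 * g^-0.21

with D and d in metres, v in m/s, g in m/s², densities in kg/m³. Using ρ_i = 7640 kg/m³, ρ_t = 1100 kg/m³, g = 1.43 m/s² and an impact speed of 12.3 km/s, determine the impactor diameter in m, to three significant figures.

d ≈ 101 m

Rearranging for d: d = [D / (1.24 · (7640/1100)^0.39 · 12300^0.48 · 1.43^-0.21)]^(1/0.8).
D = 9030 m.
(7640/1100)^0.39 = 2.129
12300^0.48 = 91.87
1.43^-0.21 = 0.9276
Denominator = 1.24 × 2.129 × 91.87 × 0.9276 = 225.0
D / 225.0 = 9030 / 225.0 = 40.13
d = 40.13^(1/0.8) = 40.13^1.25 = 101.0 m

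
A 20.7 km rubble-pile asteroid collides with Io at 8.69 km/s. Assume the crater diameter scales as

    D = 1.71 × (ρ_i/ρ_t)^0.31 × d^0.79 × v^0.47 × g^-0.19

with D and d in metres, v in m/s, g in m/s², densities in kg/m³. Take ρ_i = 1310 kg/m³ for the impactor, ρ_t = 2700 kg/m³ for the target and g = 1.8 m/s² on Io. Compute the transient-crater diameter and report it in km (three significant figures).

D ≈ 223 km

In SI units: d = 20700 m, v = 8690 m/s.
(ρ_i/ρ_t)^0.31 = (1310/2700)^0.31 = 0.7992
d^0.79 = 20700^0.79 = 2568
v^0.47 = 8690^0.47 = 71.01
g^-0.19 = 1.8^-0.19 = 0.8943
D = 1.71 × 0.7992 × 2568 × 71.01 × 0.8943 = 2.229 × 10^5 m
   = 222.9 km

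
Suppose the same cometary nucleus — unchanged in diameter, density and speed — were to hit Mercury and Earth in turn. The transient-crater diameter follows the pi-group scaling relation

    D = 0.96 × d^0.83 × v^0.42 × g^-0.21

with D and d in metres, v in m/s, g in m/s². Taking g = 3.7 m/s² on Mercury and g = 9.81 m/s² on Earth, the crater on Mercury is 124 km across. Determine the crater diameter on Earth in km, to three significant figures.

D ≈ 101 km

All impactor-dependent factors cancel in the ratio, leaving D_Earth/D_Mercury = (g_Earth/g_Mercury)^-0.21.
(9.81/3.7)^-0.21 = 2.651^-0.21 = 0.8149
D_Earth = 0.8149 × 124 km = 101 km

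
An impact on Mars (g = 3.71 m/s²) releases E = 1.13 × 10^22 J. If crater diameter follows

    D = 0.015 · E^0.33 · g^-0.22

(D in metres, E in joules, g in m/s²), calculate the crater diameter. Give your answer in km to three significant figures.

E^0.33 = (1.13 × 10^22)^0.33 = 1.895 × 10^7
g^-0.22 = 3.71^-0.22 = 0.7494
D = 0.015 × 1.895 × 10^7 × 0.7494 = 2.130 × 10^5 m
   = 213.0 km

D ≈ 213 km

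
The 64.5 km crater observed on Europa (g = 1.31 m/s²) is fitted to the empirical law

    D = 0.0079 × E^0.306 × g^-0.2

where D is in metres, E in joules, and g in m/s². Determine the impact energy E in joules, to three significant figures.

E ≈ 4.62 × 10^22 J

Rearranging: E = [D / (0.0079 · g^-0.2)]^(1/0.306).
D = 64500 m.
g^-0.2 = 1.31^-0.2 = 0.9474
D / (0.0079 × 0.9474) = 64500 / (7.484 × 10^-3) = 8.618 × 10^6
E = (8.618 × 10^6)^3.268 = 4.623 × 10^22 J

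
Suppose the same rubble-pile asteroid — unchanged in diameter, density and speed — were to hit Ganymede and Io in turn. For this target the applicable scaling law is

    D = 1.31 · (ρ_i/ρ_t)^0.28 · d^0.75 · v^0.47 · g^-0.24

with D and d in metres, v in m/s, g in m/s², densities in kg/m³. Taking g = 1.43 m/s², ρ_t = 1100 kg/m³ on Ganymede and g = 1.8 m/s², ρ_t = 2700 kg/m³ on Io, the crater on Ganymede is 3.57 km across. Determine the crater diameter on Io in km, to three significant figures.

D ≈ 2.63 km

The impactor-only factors (d, v, ρ_i) cancel in the ratio, leaving D_Io/D_Ganymede = (g_Io/g_Ganymede)^-0.24 · (ρ_t,Ganymede/ρ_t,Io)^0.28.
(1.8/1.43)^-0.24 = 1.259^-0.24 = 0.9462
(1100/2700)^0.28 = 0.4074^0.28 = 0.7777
Ratio = 0.9462 × 0.7777 = 0.7359
D_Io = 0.7359 × 3.57 km = 2.63 km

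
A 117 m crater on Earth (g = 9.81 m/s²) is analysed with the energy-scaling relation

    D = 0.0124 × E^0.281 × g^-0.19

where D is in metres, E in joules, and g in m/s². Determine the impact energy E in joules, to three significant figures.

E ≈ 6.54 × 10^14 J

Rearranging: E = [D / (0.0124 · g^-0.19)]^(1/0.281).
g^-0.19 = 9.81^-0.19 = 0.6480
D / (0.0124 × 0.6480) = 117 / (8.035 × 10^-3) = 1.456 × 10^4
E = (1.456 × 10^4)^3.5587 = 6.538 × 10^14 J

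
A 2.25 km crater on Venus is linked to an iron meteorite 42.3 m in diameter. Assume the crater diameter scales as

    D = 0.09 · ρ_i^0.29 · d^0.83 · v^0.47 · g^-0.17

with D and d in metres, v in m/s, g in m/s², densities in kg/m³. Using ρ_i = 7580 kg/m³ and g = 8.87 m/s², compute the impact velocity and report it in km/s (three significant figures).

v ≈ 27.2 km/s

Rearranging for v: v = [D / (0.09 · 7580^0.29 · 42.3^0.83 · 8.87^-0.17)]^(1/0.47).
D = 2250 m.
7580^0.29 = 13.34
42.3^0.83 = 22.38
8.87^-0.17 = 0.6900
Denominator = 0.09 × 13.34 × 22.38 × 0.6900 = 18.54
D / 18.54 = 2250 / 18.54 = 121.4
v = 121.4^(1/0.47) = 121.4^2.1277 = 27201 m/s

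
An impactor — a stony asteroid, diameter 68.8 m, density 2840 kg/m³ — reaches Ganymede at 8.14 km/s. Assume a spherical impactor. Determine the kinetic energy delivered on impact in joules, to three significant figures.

v = 8140 m/s.
Mass m = (π/6) ρ d³ = (π/6) × 2840 × (68.8)³ = 4.843 × 10^8 kg
E = ½ m v² = 0.5 × 4.843 × 10^8 × (8140)² = 1.604 × 10^16 J

E ≈ 1.60 × 10^16 J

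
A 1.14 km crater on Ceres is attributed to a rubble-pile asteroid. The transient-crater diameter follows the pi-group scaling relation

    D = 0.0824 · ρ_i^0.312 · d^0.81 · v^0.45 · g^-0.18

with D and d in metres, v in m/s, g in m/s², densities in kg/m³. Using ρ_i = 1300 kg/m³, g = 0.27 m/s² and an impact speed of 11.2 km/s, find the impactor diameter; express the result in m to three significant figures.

Rearranging for d: d = [D / (0.0824 · 1300^0.312 · 11200^0.45 · 0.27^-0.18)]^(1/0.81).
D = 1140 m.
1300^0.312 = 9.366
11200^0.45 = 66.40
0.27^-0.18 = 1.266
Denominator = 0.0824 × 9.366 × 66.40 × 1.266 = 64.88
D / 64.88 = 1140 / 64.88 = 17.57
d = 17.57^(1/0.81) = 17.57^1.2346 = 34.42 m

d ≈ 34.4 m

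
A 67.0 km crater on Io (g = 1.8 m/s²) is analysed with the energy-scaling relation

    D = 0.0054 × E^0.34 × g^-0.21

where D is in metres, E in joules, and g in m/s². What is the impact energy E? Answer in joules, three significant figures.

E ≈ 1.05 × 10^21 J

Rearranging: E = [D / (0.0054 · g^-0.21)]^(1/0.34).
D = 67000 m.
g^-0.21 = 1.8^-0.21 = 0.8839
D / (0.0054 × 0.8839) = 67000 / (4.773 × 10^-3) = 1.404 × 10^7
E = (1.404 × 10^7)^2.9412 = 1.052 × 10^21 J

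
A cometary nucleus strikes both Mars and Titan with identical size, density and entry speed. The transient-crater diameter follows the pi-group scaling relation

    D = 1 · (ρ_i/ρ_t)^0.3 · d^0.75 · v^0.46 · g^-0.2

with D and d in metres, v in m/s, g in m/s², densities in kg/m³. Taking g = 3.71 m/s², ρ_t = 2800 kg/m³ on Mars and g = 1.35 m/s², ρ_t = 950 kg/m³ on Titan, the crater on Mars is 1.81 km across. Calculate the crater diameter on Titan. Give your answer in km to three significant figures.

The impactor-only factors (d, v, ρ_i) cancel in the ratio, leaving D_Titan/D_Mars = (g_Titan/g_Mars)^-0.2 · (ρ_t,Mars/ρ_t,Titan)^0.3.
(1.35/3.71)^-0.2 = 0.3639^-0.2 = 1.224
(2800/950)^0.3 = 2.947^0.3 = 1.383
Ratio = 1.224 × 1.383 = 1.693
D_Titan = 1.693 × 1.81 km = 3.06 km

D ≈ 3.06 km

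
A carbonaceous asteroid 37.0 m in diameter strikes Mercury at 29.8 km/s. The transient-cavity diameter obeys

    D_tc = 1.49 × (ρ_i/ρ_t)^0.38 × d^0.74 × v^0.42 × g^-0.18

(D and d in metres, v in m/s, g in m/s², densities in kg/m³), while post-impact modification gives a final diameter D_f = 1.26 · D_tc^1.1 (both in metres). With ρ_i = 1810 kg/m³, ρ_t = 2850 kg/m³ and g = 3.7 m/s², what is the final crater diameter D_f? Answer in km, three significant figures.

v = 29800 m/s.
(ρ_i/ρ_t)^0.38 = (1810/2850)^0.38 = 0.8415
d^0.74 = 37^0.74 = 14.47
v^0.42 = 29800^0.42 = 75.71
g^-0.18 = 3.7^-0.18 = 0.7902
D_tc = 1.49 × 0.8415 × 14.47 × 75.71 × 0.7902 = 1085 m
D_f = 1.26 × (1085)^1.1 = 2750 m
     = 2.750 km

D_f ≈ 2.75 km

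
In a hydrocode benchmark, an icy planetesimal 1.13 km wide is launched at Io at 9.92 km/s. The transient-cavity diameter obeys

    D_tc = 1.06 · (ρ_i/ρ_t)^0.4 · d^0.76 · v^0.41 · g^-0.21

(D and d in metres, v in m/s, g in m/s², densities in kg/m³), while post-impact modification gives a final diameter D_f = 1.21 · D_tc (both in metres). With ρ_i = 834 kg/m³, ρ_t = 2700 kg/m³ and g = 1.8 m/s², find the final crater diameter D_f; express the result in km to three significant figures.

In SI: d = 1130 m, v = 9920 m/s.
(ρ_i/ρ_t)^0.4 = (834/2700)^0.4 = 0.6251
d^0.76 = 1130^0.76 = 209.1
v^0.41 = 9920^0.41 = 43.51
g^-0.21 = 1.8^-0.21 = 0.8839
D_tc = 1.06 × 0.6251 × 209.1 × 43.51 × 0.8839 = 5328 m
D_f = 1.21 × 5328 = 6447 m
     = 6.447 km

D_f ≈ 6.45 km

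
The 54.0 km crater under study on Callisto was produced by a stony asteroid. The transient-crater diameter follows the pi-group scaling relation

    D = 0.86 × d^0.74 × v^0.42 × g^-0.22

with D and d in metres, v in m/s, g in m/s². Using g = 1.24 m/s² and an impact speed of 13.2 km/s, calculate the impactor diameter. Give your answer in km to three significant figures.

d ≈ 14.9 km

Rearranging for d: d = [D / (0.86 · 13200^0.42 · 1.24^-0.22)]^(1/0.74).
D = 54000 m.
13200^0.42 = 53.78
1.24^-0.22 = 0.9538
Denominator = 0.86 × 53.78 × 0.9538 = 44.11
D / 44.11 = 54000 / 44.11 = 1224
d = 1224^(1/0.74) = 1224^1.3514 = 14888 m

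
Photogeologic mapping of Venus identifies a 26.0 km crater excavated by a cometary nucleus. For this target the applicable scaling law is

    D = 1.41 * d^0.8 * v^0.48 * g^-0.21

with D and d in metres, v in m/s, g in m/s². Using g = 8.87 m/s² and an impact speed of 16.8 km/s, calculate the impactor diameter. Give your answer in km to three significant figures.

Rearranging for d: d = [D / (1.41 · 16800^0.48 · 8.87^-0.21)]^(1/0.8).
D = 26000 m.
16800^0.48 = 106.7
8.87^-0.21 = 0.6323
Denominator = 1.41 × 106.7 × 0.6323 = 95.13
D / 95.13 = 26000 / 95.13 = 273.3
d = 273.3^(1/0.8) = 273.3^1.25 = 1111 m

d ≈ 1.11 km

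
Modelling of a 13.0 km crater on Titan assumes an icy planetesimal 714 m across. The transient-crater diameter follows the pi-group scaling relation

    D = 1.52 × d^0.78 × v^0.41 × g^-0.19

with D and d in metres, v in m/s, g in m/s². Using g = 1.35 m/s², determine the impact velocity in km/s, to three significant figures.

Rearranging for v: v = [D / (1.52 · 714^0.78 · 1.35^-0.19)]^(1/0.41).
D = 13000 m.
714^0.78 = 168.2
1.35^-0.19 = 0.9446
Denominator = 1.52 × 168.2 × 0.9446 = 241.5
D / 241.5 = 13000 / 241.5 = 53.83
v = 53.83^(1/0.41) = 53.83^2.439 = 16671 m/s

v ≈ 16.7 km/s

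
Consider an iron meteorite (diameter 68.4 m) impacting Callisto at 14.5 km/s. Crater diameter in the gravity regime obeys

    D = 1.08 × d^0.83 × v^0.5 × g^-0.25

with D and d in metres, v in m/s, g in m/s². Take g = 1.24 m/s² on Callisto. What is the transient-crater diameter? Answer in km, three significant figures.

In SI units: v = 14500 m/s.
d^0.83 = 68.4^0.83 = 33.35
v^0.5 = 14500^0.5 = 120.4
g^-0.25 = 1.24^-0.25 = 0.9476
D = 1.08 × 33.35 × 120.4 × 0.9476 = 4109 m
   = 4.109 km

D ≈ 4.11 km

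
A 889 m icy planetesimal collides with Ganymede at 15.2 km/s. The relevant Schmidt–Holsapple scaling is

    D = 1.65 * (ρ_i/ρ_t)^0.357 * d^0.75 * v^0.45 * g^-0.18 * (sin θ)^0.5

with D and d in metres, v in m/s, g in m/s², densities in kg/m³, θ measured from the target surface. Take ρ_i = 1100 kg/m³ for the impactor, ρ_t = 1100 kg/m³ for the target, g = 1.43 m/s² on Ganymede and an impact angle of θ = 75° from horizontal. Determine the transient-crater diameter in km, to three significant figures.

D ≈ 18.9 km

In SI units: v = 15200 m/s.
(ρ_i/ρ_t)^0.357 = (1100/1100)^0.357 = 1.000
d^0.75 = 889^0.75 = 162.8
v^0.45 = 15200^0.45 = 76.18
g^-0.18 = 1.43^-0.18 = 0.9376
(sin 75°)^0.5 = 0.9659^0.5 = 0.9828
D = 1.65 × 1.000 × 162.8 × 76.18 × 0.9376 × 0.9828 = 18857 m
   = 18.86 km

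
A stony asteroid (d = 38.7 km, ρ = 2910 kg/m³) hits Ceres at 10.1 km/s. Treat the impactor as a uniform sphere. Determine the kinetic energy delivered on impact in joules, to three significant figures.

d = 38700 m; v = 10100 m/s.
Mass m = (π/6) ρ d³ = (π/6) × 2910 × (38700)³ = 8.831 × 10^16 kg
E = ½ m v² = 0.5 × 8.831 × 10^16 × (10100)² = 4.504 × 10^24 J

E ≈ 4.50 × 10^24 J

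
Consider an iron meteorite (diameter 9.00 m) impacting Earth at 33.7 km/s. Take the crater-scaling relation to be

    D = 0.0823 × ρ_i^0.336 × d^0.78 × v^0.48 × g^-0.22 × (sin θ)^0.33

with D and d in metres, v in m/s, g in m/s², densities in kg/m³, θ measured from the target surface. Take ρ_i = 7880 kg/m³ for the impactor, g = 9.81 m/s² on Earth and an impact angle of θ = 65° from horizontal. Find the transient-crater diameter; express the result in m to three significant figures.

D ≈ 813 m

In SI units: v = 33700 m/s.
ρ_i^0.336 = 7880^0.336 = 20.38
d^0.78 = 9^0.78 = 5.550
v^0.48 = 33700^0.48 = 149.0
g^-0.22 = 9.81^-0.22 = 0.6051
(sin 65°)^0.33 = 0.9063^0.33 = 0.9681
D = 0.0823 × 20.38 × 5.550 × 149.0 × 0.6051 × 0.9681 = 812.5 m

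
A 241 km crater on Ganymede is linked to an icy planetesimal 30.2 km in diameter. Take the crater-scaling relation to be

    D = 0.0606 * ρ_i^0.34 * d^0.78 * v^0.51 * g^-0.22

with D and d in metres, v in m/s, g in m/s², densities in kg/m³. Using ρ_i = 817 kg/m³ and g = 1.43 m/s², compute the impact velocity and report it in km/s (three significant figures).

v ≈ 16.4 km/s

Rearranging for v: v = [D / (0.0606 · 817^0.34 · 30200^0.78 · 1.43^-0.22)]^(1/0.51).
D = 241000 m.
817^0.34 = 9.776
30200^0.78 = 3122
1.43^-0.22 = 0.9243
Denominator = 0.0606 × 9.776 × 3122 × 0.9243 = 1710
D / 1710 = 241000 / 1710 = 140.9
v = 140.9^(1/0.51) = 140.9^1.9608 = 16353 m/s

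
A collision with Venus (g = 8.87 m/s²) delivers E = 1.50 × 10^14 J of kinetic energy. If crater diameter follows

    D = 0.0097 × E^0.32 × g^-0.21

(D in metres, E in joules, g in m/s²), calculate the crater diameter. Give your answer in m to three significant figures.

E^0.32 = (1.50 × 10^14)^0.32 = 3.438 × 10^4
g^-0.21 = 8.87^-0.21 = 0.6323
D = 0.0097 × 3.438 × 10^4 × 0.6323 = 210.9 m

D ≈ 211 m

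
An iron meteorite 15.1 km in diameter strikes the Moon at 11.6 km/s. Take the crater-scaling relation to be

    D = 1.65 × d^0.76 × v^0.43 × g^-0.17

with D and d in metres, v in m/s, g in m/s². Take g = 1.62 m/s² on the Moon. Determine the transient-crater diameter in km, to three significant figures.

In SI units: d = 15100 m, v = 11600 m/s.
d^0.76 = 15100^0.76 = 1500
v^0.43 = 11600^0.43 = 55.94
g^-0.17 = 1.62^-0.17 = 0.9213
D = 1.65 × 1500 × 55.94 × 0.9213 = 1.276 × 10^5 m
   = 127.6 km

D ≈ 128 km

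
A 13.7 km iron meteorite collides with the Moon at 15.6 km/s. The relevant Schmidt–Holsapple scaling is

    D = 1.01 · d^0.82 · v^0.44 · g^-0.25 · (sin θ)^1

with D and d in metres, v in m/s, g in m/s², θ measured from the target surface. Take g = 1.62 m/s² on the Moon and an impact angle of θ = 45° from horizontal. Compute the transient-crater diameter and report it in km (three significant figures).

In SI units: d = 13700 m, v = 15600 m/s.
d^0.82 = 13700^0.82 = 2467
v^0.44 = 15600^0.44 = 69.98
g^-0.25 = 1.62^-0.25 = 0.8864
(sin 45°)^1 = 0.7071^1 = 0.7071
D = 1.01 × 2467 × 69.98 × 0.8864 × 0.7071 = 1.093 × 10^5 m
   = 109.3 km

D ≈ 109 km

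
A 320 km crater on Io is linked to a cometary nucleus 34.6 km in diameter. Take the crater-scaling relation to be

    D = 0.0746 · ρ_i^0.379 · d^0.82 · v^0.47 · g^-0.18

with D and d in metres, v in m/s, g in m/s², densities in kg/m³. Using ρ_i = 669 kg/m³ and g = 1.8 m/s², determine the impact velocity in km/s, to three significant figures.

Rearranging for v: v = [D / (0.0746 · 669^0.379 · 34600^0.82 · 1.8^-0.18)]^(1/0.47).
D = 320000 m.
669^0.379 = 11.77
34600^0.82 = 5273
1.8^-0.18 = 0.8996
Denominator = 0.0746 × 11.77 × 5273 × 0.8996 = 4165
D / 4165 = 320000 / 4165 = 76.83
v = 76.83^(1/0.47) = 76.83^2.1277 = 10276 m/s

v ≈ 10.3 km/s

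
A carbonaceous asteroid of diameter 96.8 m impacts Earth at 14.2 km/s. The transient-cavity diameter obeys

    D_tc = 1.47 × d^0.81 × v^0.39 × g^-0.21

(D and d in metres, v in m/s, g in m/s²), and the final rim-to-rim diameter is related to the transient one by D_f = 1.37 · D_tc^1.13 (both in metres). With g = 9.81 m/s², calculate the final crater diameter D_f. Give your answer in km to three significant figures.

v = 14200 m/s.
d^0.81 = 96.8^0.81 = 40.60
v^0.39 = 14200^0.39 = 41.63
g^-0.21 = 9.81^-0.21 = 0.6191
D_tc = 1.47 × 40.60 × 41.63 × 0.6191 = 1538 m
D_f = 1.37 × (1538)^1.13 = 5470 m
     = 5.470 km

D_f ≈ 5.47 km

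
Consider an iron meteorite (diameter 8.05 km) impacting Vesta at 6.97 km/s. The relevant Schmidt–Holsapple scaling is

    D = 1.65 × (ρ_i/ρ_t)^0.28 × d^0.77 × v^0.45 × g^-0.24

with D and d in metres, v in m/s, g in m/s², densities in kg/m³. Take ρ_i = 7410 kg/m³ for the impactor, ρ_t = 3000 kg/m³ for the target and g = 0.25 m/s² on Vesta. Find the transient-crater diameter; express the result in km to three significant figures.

In SI units: d = 8050 m, v = 6970 m/s.
(ρ_i/ρ_t)^0.28 = (7410/3000)^0.28 = 1.288
d^0.77 = 8050^0.77 = 1017
v^0.45 = 6970^0.45 = 53.64
g^-0.24 = 0.25^-0.24 = 1.395
D = 1.65 × 1.288 × 1017 × 53.64 × 1.395 = 1.617 × 10^5 m
   = 161.7 km

D ≈ 162 km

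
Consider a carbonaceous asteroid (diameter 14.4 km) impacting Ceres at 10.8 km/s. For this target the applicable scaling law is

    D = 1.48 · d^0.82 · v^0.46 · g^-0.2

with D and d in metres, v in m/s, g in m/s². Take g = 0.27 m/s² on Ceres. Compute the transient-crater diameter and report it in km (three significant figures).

In SI units: d = 14400 m, v = 10800 m/s.
d^0.82 = 14400^0.82 = 2570
v^0.46 = 10800^0.46 = 71.68
g^-0.2 = 0.27^-0.2 = 1.299
D = 1.48 × 2570 × 71.68 × 1.299 = 3.542 × 10^5 m
   = 354.2 km

D ≈ 354 km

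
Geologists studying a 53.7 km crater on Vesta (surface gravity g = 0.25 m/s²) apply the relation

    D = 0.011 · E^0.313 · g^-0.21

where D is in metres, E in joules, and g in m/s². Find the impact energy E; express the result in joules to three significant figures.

Rearranging: E = [D / (0.011 · g^-0.21)]^(1/0.313).
D = 53700 m.
g^-0.21 = 0.25^-0.21 = 1.338
D / (0.011 × 1.338) = 53700 / (0.01472) = 3.648 × 10^6
E = (3.648 × 10^6)^3.1949 = 9.228 × 10^20 J

E ≈ 9.23 × 10^20 J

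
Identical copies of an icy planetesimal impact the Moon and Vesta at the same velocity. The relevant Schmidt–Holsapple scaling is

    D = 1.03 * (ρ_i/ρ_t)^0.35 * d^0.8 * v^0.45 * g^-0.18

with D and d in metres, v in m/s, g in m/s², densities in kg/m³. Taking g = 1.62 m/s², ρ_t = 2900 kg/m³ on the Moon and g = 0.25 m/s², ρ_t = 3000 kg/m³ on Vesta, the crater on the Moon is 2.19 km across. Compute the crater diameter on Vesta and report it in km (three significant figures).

The impactor-only factors (d, v, ρ_i) cancel in the ratio, leaving D_Vesta/D_Moon = (g_Vesta/g_Moon)^-0.18 · (ρ_t,Moon/ρ_t,Vesta)^0.35.
(0.25/1.62)^-0.18 = 0.1543^-0.18 = 1.400
(2900/3000)^0.35 = 0.9667^0.35 = 0.9882
Ratio = 1.400 × 0.9882 = 1.383
D_Vesta = 1.383 × 2.19 km = 3.03 km

D ≈ 3.03 km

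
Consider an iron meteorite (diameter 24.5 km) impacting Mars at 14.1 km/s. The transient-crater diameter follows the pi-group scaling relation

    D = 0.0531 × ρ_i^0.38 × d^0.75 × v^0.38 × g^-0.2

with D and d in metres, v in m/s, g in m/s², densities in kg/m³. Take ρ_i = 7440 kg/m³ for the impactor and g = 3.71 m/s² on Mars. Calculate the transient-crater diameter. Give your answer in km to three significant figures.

D ≈ 89.3 km

In SI units: d = 24500 m, v = 14100 m/s.
ρ_i^0.38 = 7440^0.38 = 29.59
d^0.75 = 24500^0.75 = 1958
v^0.38 = 14100^0.38 = 37.73
g^-0.2 = 3.71^-0.2 = 0.7694
D = 0.0531 × 29.59 × 1958 × 37.73 × 0.7694 = 89308 m
   = 89.31 km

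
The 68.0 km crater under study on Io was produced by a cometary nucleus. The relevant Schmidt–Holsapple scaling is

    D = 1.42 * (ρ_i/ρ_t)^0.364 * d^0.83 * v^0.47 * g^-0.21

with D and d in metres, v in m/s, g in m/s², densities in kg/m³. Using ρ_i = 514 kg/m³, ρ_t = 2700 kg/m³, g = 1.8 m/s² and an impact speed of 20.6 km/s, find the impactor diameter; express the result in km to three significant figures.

Rearranging for d: d = [D / (1.42 · (514/2700)^0.364 · 20600^0.47 · 1.8^-0.21)]^(1/0.83).
D = 68000 m.
(514/2700)^0.364 = 0.5467
20600^0.47 = 106.5
1.8^-0.21 = 0.8839
Denominator = 1.42 × 0.5467 × 106.5 × 0.8839 = 73.08
D / 73.08 = 68000 / 73.08 = 930.5
d = 930.5^(1/0.83) = 930.5^1.2048 = 3773 m

d ≈ 3.77 km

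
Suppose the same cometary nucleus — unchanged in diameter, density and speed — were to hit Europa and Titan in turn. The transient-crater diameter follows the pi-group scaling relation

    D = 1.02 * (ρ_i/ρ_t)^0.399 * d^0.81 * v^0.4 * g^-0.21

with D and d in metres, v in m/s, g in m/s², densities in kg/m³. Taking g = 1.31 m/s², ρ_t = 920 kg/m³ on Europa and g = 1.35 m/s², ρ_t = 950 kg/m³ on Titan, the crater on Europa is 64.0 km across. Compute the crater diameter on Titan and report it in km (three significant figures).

The impactor-only factors (d, v, ρ_i) cancel in the ratio, leaving D_Titan/D_Europa = (g_Titan/g_Europa)^-0.21 · (ρ_t,Europa/ρ_t,Titan)^0.399.
(1.35/1.31)^-0.21 = 1.031^-0.21 = 0.9936
(920/950)^0.399 = 0.9684^0.399 = 0.9873
Ratio = 0.9936 × 0.9873 = 0.9810
D_Titan = 0.9810 × 64.0 km = 62.8 km

D ≈ 62.8 km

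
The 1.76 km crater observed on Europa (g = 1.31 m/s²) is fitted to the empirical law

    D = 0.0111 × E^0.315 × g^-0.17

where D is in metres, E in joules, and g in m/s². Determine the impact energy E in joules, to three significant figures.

Rearranging: E = [D / (0.0111 · g^-0.17)]^(1/0.315).
D = 1760 m.
g^-0.17 = 1.31^-0.17 = 0.9551
D / (0.0111 × 0.9551) = 1760 / (0.01060) = 1.660 × 10^5
E = (1.660 × 10^5)^3.1746 = 3.730 × 10^16 J

E ≈ 3.73 × 10^16 J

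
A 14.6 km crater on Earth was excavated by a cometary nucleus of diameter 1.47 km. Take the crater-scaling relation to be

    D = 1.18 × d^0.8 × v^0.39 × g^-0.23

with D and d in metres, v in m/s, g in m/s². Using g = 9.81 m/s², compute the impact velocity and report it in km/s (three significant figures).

v ≈ 38.1 km/s

Rearranging for v: v = [D / (1.18 · 1470^0.8 · 9.81^-0.23)]^(1/0.39).
D = 14600 m.
1470^0.8 = 341.9
9.81^-0.23 = 0.5914
Denominator = 1.18 × 341.9 × 0.5914 = 238.6
D / 238.6 = 14600 / 238.6 = 61.19
v = 61.19^(1/0.39) = 61.19^2.5641 = 38127 m/s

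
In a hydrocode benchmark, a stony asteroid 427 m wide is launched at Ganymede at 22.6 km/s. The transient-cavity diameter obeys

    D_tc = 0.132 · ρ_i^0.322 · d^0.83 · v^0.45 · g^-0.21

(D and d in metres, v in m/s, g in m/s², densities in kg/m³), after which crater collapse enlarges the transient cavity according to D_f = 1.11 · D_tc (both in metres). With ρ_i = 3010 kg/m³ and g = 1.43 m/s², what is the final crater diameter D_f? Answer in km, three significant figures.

v = 22600 m/s.
ρ_i^0.322 = 3010^0.322 = 13.19
d^0.83 = 427^0.83 = 152.5
v^0.45 = 22600^0.45 = 91.06
g^-0.21 = 1.43^-0.21 = 0.9276
D_tc = 0.132 × 13.19 × 152.5 × 91.06 × 0.9276 = 22430 m
D_f = 1.11 × 22430 = 24897 m
     = 24.90 km

D_f ≈ 24.9 km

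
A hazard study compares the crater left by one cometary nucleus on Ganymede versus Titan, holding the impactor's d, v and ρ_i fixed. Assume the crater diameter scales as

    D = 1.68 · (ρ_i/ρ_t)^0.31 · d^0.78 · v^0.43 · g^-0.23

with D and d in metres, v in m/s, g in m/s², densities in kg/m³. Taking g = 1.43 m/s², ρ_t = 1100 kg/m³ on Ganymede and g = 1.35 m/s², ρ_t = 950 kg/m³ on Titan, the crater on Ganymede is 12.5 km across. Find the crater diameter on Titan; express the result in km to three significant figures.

D ≈ 13.3 km

The impactor-only factors (d, v, ρ_i) cancel in the ratio, leaving D_Titan/D_Ganymede = (g_Titan/g_Ganymede)^-0.23 · (ρ_t,Ganymede/ρ_t,Titan)^0.31.
(1.35/1.43)^-0.23 = 0.9441^-0.23 = 1.013
(1100/950)^0.31 = 1.158^0.31 = 1.047
Ratio = 1.013 × 1.047 = 1.061
D_Titan = 1.061 × 12.5 km = 13.3 km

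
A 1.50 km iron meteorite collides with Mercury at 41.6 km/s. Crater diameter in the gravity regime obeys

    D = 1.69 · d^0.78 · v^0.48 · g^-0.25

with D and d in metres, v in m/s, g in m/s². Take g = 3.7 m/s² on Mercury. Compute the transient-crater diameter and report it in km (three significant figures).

D ≈ 60.3 km

In SI units: d = 1500 m, v = 41600 m/s.
d^0.78 = 1500^0.78 = 300.2
v^0.48 = 41600^0.48 = 164.9
g^-0.25 = 3.7^-0.25 = 0.7210
D = 1.69 × 300.2 × 164.9 × 0.7210 = 60319 m
   = 60.32 km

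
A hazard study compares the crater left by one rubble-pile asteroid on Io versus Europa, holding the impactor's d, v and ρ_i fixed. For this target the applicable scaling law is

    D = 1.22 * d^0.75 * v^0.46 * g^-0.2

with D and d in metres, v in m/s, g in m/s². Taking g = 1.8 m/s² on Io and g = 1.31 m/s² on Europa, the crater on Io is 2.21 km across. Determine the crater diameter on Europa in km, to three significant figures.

All impactor-dependent factors cancel in the ratio, leaving D_Europa/D_Io = (g_Europa/g_Io)^-0.2.
(1.31/1.8)^-0.2 = 0.7278^-0.2 = 1.066
D_Europa = 1.066 × 2.21 km = 2.36 km

D ≈ 2.36 km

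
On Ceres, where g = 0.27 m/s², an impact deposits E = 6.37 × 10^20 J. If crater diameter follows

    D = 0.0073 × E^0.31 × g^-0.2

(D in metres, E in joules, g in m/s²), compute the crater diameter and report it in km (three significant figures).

D ≈ 26.7 km

E^0.31 = (6.37 × 10^20)^0.31 = 2.814 × 10^6
g^-0.2 = 0.27^-0.2 = 1.299
D = 0.0073 × 2.814 × 10^6 × 1.299 = 26684 m
   = 26.68 km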